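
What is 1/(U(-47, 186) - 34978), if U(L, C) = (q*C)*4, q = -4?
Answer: -1/37954 ≈ -2.6348e-5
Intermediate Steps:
U(L, C) = -16*C (U(L, C) = -4*C*4 = -16*C)
1/(U(-47, 186) - 34978) = 1/(-16*186 - 34978) = 1/(-2976 - 34978) = 1/(-37954) = -1/37954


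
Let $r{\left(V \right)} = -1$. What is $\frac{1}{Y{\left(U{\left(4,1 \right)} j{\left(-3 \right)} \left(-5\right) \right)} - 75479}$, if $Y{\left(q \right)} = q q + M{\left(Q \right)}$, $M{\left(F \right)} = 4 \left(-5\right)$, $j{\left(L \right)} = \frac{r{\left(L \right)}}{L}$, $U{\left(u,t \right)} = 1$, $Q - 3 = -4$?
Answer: $- \frac{9}{679466} \approx -1.3246 \cdot 10^{-5}$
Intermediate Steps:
$Q = -1$ ($Q = 3 - 4 = -1$)
$j{\left(L \right)} = - \frac{1}{L}$
$M{\left(F \right)} = -20$
$Y{\left(q \right)} = -20 + q^{2}$ ($Y{\left(q \right)} = q q - 20 = q^{2} - 20 = -20 + q^{2}$)
$\frac{1}{Y{\left(U{\left(4,1 \right)} j{\left(-3 \right)} \left(-5\right) \right)} - 75479} = \frac{1}{\left(-20 + \left(1 \left(- \frac{1}{-3}\right) \left(-5\right)\right)^{2}\right) - 75479} = \frac{1}{\left(-20 + \left(1 \left(\left(-1\right) \left(- \frac{1}{3}\right)\right) \left(-5\right)\right)^{2}\right) - 75479} = \frac{1}{\left(-20 + \left(1 \cdot \frac{1}{3} \left(-5\right)\right)^{2}\right) - 75479} = \frac{1}{\left(-20 + \left(\frac{1}{3} \left(-5\right)\right)^{2}\right) - 75479} = \frac{1}{\left(-20 + \left(- \frac{5}{3}\right)^{2}\right) - 75479} = \frac{1}{\left(-20 + \frac{25}{9}\right) - 75479} = \frac{1}{- \frac{155}{9} - 75479} = \frac{1}{- \frac{679466}{9}} = - \frac{9}{679466}$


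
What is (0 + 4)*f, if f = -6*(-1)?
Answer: 24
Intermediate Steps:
f = 6
(0 + 4)*f = (0 + 4)*6 = 4*6 = 24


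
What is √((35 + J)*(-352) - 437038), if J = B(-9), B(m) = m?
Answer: I*√446190 ≈ 667.97*I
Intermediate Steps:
J = -9
√((35 + J)*(-352) - 437038) = √((35 - 9)*(-352) - 437038) = √(26*(-352) - 437038) = √(-9152 - 437038) = √(-446190) = I*√446190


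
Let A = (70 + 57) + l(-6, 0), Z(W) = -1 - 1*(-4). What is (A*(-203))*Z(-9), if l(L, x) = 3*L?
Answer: -66381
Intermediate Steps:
Z(W) = 3 (Z(W) = -1 + 4 = 3)
A = 109 (A = (70 + 57) + 3*(-6) = 127 - 18 = 109)
(A*(-203))*Z(-9) = (109*(-203))*3 = -22127*3 = -66381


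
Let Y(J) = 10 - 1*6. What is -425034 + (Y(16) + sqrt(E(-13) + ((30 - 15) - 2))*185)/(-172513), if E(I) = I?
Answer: -73323890446/172513 ≈ -4.2503e+5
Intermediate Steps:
Y(J) = 4 (Y(J) = 10 - 6 = 4)
-425034 + (Y(16) + sqrt(E(-13) + ((30 - 15) - 2))*185)/(-172513) = -425034 + (4 + sqrt(-13 + ((30 - 15) - 2))*185)/(-172513) = -425034 + (4 + sqrt(-13 + (15 - 2))*185)*(-1/172513) = -425034 + (4 + sqrt(-13 + 13)*185)*(-1/172513) = -425034 + (4 + sqrt(0)*185)*(-1/172513) = -425034 + (4 + 0*185)*(-1/172513) = -425034 + (4 + 0)*(-1/172513) = -425034 + 4*(-1/172513) = -425034 - 4/172513 = -73323890446/172513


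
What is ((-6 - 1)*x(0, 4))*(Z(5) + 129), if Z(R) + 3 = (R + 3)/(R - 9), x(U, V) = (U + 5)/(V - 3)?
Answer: -4340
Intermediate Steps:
x(U, V) = (5 + U)/(-3 + V)
Z(R) = -3 + (3 + R)/(-9 + R) (Z(R) = -3 + (R + 3)/(R - 9) = -3 + (3 + R)/(-9 + R))
((-6 - 1)*x(0, 4))*(Z(5) + 129) = ((-6 - 1)*((5 + 0)/(-3 + 4)))*(2*(15 - 1*5)/(-9 + 5) + 129) = (-7*5/1)*(2*(15 - 5)/(-4) + 129) = (-7*5)*(2*(-¼)*10 + 129) = (-7*5)*(-5 + 129) = -35*124 = -4340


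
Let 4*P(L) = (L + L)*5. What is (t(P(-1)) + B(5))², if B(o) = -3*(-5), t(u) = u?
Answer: 625/4 ≈ 156.25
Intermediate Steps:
P(L) = 5*L/2 (P(L) = ((L + L)*5)/4 = ((2*L)*5)/4 = (10*L)/4 = 5*L/2)
B(o) = 15
(t(P(-1)) + B(5))² = ((5/2)*(-1) + 15)² = (-5/2 + 15)² = (25/2)² = 625/4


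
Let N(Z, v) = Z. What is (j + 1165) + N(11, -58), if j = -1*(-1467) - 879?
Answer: 1764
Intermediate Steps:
j = 588 (j = 1467 - 879 = 588)
(j + 1165) + N(11, -58) = (588 + 1165) + 11 = 1753 + 11 = 1764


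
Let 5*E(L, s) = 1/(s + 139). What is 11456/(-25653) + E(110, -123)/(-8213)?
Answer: -7527075893/16855047120 ≈ -0.44658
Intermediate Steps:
E(L, s) = 1/(5*(139 + s)) (E(L, s) = 1/(5*(s + 139)) = 1/(5*(139 + s)))
11456/(-25653) + E(110, -123)/(-8213) = 11456/(-25653) + (1/(5*(139 - 123)))/(-8213) = 11456*(-1/25653) + ((1/5)/16)*(-1/8213) = -11456/25653 + ((1/5)*(1/16))*(-1/8213) = -11456/25653 + (1/80)*(-1/8213) = -11456/25653 - 1/657040 = -7527075893/16855047120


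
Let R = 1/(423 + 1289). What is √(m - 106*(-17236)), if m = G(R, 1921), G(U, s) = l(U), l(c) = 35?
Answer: √1827051 ≈ 1351.7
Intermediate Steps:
R = 1/1712 ≈ 0.00058411
G(U, s) = 35
m = 35
√(m - 106*(-17236)) = √(35 - 106*(-17236)) = √(35 + 1827016) = √1827051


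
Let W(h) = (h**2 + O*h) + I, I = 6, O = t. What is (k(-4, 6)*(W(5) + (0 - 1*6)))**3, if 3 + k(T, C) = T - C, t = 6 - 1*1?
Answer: -274625000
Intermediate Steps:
t = 5 (t = 6 - 1 = 5)
O = 5
k(T, C) = -3 + T - C (k(T, C) = -3 + (T - C) = -3 + T - C)
W(h) = 6 + h**2 + 5*h (W(h) = (h**2 + 5*h) + 6 = 6 + h**2 + 5*h)
(k(-4, 6)*(W(5) + (0 - 1*6)))**3 = ((-3 - 4 - 1*6)*((6 + 5**2 + 5*5) + (0 - 1*6)))**3 = ((-3 - 4 - 6)*((6 + 25 + 25) + (0 - 6)))**3 = (-13*(56 - 6))**3 = (-13*50)**3 = (-650)**3 = -274625000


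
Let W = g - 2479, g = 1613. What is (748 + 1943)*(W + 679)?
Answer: -503217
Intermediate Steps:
W = -866 (W = 1613 - 2479 = -866)
(748 + 1943)*(W + 679) = (748 + 1943)*(-866 + 679) = 2691*(-187) = -503217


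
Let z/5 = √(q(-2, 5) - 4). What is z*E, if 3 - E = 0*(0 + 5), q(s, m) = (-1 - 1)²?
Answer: 0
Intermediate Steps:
q(s, m) = 4 (q(s, m) = (-2)² = 4)
z = 0 (z = 5*√(4 - 4) = 5*√0 = 5*0 = 0)
E = 3 (E = 3 - 0*(0 + 5) = 3 - 0*5 = 3 - 1*0 = 3 + 0 = 3)
z*E = 0*3 = 0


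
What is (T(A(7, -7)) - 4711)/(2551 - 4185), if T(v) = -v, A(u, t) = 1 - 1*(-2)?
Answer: 2357/817 ≈ 2.8849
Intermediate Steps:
A(u, t) = 3 (A(u, t) = 1 + 2 = 3)
(T(A(7, -7)) - 4711)/(2551 - 4185) = (-1*3 - 4711)/(2551 - 4185) = (-3 - 4711)/(-1634) = -4714*(-1/1634) = 2357/817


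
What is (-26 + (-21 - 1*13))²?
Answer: 3600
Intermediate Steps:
(-26 + (-21 - 1*13))² = (-26 + (-21 - 13))² = (-26 - 34)² = (-60)² = 3600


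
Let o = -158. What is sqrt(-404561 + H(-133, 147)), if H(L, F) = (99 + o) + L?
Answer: I*sqrt(404753) ≈ 636.2*I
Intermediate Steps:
H(L, F) = -59 + L (H(L, F) = (99 - 158) + L = -59 + L)
sqrt(-404561 + H(-133, 147)) = sqrt(-404561 + (-59 - 133)) = sqrt(-404561 - 192) = sqrt(-404753) = I*sqrt(404753)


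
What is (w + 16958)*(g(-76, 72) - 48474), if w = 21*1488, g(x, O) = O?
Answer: -2333266812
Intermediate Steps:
w = 31248
(w + 16958)*(g(-76, 72) - 48474) = (31248 + 16958)*(72 - 48474) = 48206*(-48402) = -2333266812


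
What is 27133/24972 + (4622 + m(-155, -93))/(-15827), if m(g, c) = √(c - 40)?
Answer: 314013407/395231844 - I*√133/15827 ≈ 0.7945 - 0.00072866*I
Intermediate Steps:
m(g, c) = √(-40 + c)
27133/24972 + (4622 + m(-155, -93))/(-15827) = 27133/24972 + (4622 + √(-40 - 93))/(-15827) = 27133*(1/24972) + (4622 + √(-133))*(-1/15827) = 27133/24972 + (4622 + I*√133)*(-1/15827) = 27133/24972 + (-4622/15827 - I*√133/15827) = 314013407/395231844 - I*√133/15827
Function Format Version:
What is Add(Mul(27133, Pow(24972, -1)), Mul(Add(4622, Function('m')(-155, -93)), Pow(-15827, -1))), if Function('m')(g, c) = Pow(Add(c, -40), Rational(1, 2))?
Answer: Add(Rational(314013407, 395231844), Mul(Rational(-1, 15827), I, Pow(133, Rational(1, 2)))) ≈ Add(0.79450, Mul(-0.00072866, I))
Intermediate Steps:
Function('m')(g, c) = Pow(Add(-40, c), Rational(1, 2))
Add(Mul(27133, Pow(24972, -1)), Mul(Add(4622, Function('m')(-155, -93)), Pow(-15827, -1))) = Add(Mul(27133, Pow(24972, -1)), Mul(Add(4622, Pow(Add(-40, -93), Rational(1, 2))), Pow(-15827, -1))) = Add(Mul(27133, Rational(1, 24972)), Mul(Add(4622, Pow(-133, Rational(1, 2))), Rational(-1, 15827))) = Add(Rational(27133, 24972), Mul(Add(4622, Mul(I, Pow(133, Rational(1, 2)))), Rational(-1, 15827))) = Add(Rational(27133, 24972), Add(Rational(-4622, 15827), Mul(Rational(-1, 15827), I, Pow(133, Rational(1, 2))))) = Add(Rational(314013407, 395231844), Mul(Rational(-1, 15827), I, Pow(133, Rational(1, 2))))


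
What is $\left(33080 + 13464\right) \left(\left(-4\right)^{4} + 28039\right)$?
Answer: $1316962480$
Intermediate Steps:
$\left(33080 + 13464\right) \left(\left(-4\right)^{4} + 28039\right) = 46544 \left(256 + 28039\right) = 46544 \cdot 28295 = 1316962480$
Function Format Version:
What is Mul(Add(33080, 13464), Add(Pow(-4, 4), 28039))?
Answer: 1316962480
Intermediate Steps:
Mul(Add(33080, 13464), Add(Pow(-4, 4), 28039)) = Mul(46544, Add(256, 28039)) = Mul(46544, 28295) = 1316962480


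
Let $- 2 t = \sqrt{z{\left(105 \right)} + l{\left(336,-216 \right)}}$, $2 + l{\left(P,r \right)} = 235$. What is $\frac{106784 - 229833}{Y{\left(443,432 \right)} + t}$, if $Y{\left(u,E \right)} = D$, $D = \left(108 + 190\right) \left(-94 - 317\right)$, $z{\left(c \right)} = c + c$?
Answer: $\frac{60283181688}{60003441493} - \frac{246098 \sqrt{443}}{60003441493} \approx 1.0046$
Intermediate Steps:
$l{\left(P,r \right)} = 233$ ($l{\left(P,r \right)} = -2 + 235 = 233$)
$z{\left(c \right)} = 2 c$
$D = -122478$ ($D = 298 \left(-411\right) = -122478$)
$Y{\left(u,E \right)} = -122478$
$t = - \frac{\sqrt{443}}{2}$ ($t = - \frac{\sqrt{2 \cdot 105 + 233}}{2} = - \frac{\sqrt{210 + 233}}{2} = - \frac{\sqrt{443}}{2} \approx -10.524$)
$\frac{106784 - 229833}{Y{\left(443,432 \right)} + t} = \frac{106784 - 229833}{-122478 - \frac{\sqrt{443}}{2}} = - \frac{123049}{-122478 - \frac{\sqrt{443}}{2}}$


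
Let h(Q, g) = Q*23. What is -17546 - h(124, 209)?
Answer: -20398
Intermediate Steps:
h(Q, g) = 23*Q
-17546 - h(124, 209) = -17546 - 23*124 = -17546 - 1*2852 = -17546 - 2852 = -20398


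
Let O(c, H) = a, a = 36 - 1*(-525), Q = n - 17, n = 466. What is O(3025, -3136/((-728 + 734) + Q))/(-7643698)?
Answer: -561/7643698 ≈ -7.3394e-5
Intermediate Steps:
Q = 449 (Q = 466 - 17 = 449)
a = 561 (a = 36 + 525 = 561)
O(c, H) = 561
O(3025, -3136/((-728 + 734) + Q))/(-7643698) = 561/(-7643698) = 561*(-1/7643698) = -561/7643698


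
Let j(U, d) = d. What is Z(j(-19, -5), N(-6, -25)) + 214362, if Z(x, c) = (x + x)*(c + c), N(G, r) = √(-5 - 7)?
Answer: 214362 - 40*I*√3 ≈ 2.1436e+5 - 69.282*I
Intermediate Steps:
N(G, r) = 2*I*√3 (N(G, r) = √(-12) = 2*I*√3)
Z(x, c) = 4*c*x (Z(x, c) = (2*x)*(2*c) = 4*c*x)
Z(j(-19, -5), N(-6, -25)) + 214362 = 4*(2*I*√3)*(-5) + 214362 = -40*I*√3 + 214362 = 214362 - 40*I*√3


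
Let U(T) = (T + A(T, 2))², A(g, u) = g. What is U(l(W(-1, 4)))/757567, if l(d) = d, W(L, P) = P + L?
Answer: 36/757567 ≈ 4.7521e-5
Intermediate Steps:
W(L, P) = L + P
U(T) = 4*T² (U(T) = (T + T)² = (2*T)² = 4*T²)
U(l(W(-1, 4)))/757567 = (4*(-1 + 4)²)/757567 = (4*3²)*(1/757567) = (4*9)*(1/757567) = 36*(1/757567) = 36/757567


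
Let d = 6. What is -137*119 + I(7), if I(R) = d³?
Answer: -16087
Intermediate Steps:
I(R) = 216 (I(R) = 6³ = 216)
-137*119 + I(7) = -137*119 + 216 = -16303 + 216 = -16087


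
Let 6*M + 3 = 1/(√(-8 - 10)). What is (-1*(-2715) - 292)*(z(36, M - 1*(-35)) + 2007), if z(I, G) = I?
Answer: 4950189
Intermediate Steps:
M = -½ - I*√2/36 (M = -½ + 1/(6*(√(-8 - 10))) = -½ + 1/(6*(√(-18))) = -½ + 1/(6*((3*I*√2))) = -½ + (-I*√2/6)/6 = -½ - I*√2/36 ≈ -0.5 - 0.039284*I)
(-1*(-2715) - 292)*(z(36, M - 1*(-35)) + 2007) = (-1*(-2715) - 292)*(36 + 2007) = (2715 - 292)*2043 = 2423*2043 = 4950189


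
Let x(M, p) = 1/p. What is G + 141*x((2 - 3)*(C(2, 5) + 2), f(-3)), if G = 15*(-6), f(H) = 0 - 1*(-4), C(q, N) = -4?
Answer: -219/4 ≈ -54.750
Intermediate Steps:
f(H) = 4 (f(H) = 0 + 4 = 4)
G = -90
G + 141*x((2 - 3)*(C(2, 5) + 2), f(-3)) = -90 + 141/4 = -219/4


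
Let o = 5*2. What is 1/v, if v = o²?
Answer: 1/100 ≈ 0.010000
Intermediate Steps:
o = 10
v = 100 (v = 10² = 100)
1/v = 1/100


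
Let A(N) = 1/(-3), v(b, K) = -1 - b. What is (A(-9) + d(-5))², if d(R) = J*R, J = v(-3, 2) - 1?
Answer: 256/9 ≈ 28.444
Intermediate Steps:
J = 1 (J = (-1 - 1*(-3)) - 1 = (-1 + 3) - 1 = 2 - 1 = 1)
d(R) = R (d(R) = 1*R = R)
A(N) = -⅓
(A(-9) + d(-5))² = (-⅓ - 5)² = (-16/3)² = 256/9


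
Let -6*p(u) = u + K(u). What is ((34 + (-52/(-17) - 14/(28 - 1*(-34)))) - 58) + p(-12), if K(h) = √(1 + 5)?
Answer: -10101/527 - √6/6 ≈ -19.575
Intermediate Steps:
K(h) = √6
p(u) = -u/6 - √6/6 (p(u) = -(u + √6)/6 = -u/6 - √6/6)
((34 + (-52/(-17) - 14/(28 - 1*(-34)))) - 58) + p(-12) = ((34 + (-52/(-17) - 14/(28 - 1*(-34)))) - 58) + (-⅙*(-12) - √6/6) = ((34 + (-52*(-1/17) - 14/(28 + 34))) - 58) + (2 - √6/6) = ((34 + (52/17 - 14/62)) - 58) + (2 - √6/6) = ((34 + (52/17 - 14*1/62)) - 58) + (2 - √6/6) = ((34 + (52/17 - 7/31)) - 58) + (2 - √6/6) = ((34 + 1493/527) - 58) + (2 - √6/6) = (19411/527 - 58) + (2 - √6/6) = -11155/527 + (2 - √6/6) = -10101/527 - √6/6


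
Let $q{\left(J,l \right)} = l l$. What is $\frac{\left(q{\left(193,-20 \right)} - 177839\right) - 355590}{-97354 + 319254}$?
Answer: $- \frac{76147}{31700} \approx -2.4021$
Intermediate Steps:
$q{\left(J,l \right)} = l^{2}$
$\frac{\left(q{\left(193,-20 \right)} - 177839\right) - 355590}{-97354 + 319254} = \frac{\left(\left(-20\right)^{2} - 177839\right) - 355590}{-97354 + 319254} = \frac{\left(400 - 177839\right) - 355590}{221900} = \left(-177439 - 355590\right) \frac{1}{221900} = \left(-533029\right) \frac{1}{221900} = - \frac{76147}{31700}$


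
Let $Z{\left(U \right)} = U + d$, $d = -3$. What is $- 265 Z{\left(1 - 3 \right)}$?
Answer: $1325$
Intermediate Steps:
$Z{\left(U \right)} = -3 + U$ ($Z{\left(U \right)} = U - 3 = -3 + U$)
$- 265 Z{\left(1 - 3 \right)} = - 265 \left(-3 + \left(1 - 3\right)\right) = - 265 \left(-3 - 2\right) = \left(-265\right) \left(-5\right) = 1325$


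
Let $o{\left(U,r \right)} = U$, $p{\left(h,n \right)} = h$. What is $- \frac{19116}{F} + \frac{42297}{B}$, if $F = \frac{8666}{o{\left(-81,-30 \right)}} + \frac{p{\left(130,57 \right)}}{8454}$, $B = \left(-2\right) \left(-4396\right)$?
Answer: $\frac{19697806967271}{107338354088} \approx 183.51$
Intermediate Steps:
$B = 8792$
$F = - \frac{12208639}{114129}$ ($F = \frac{8666}{-81} + \frac{130}{8454} = 8666 \left(- \frac{1}{81}\right) + 130 \cdot \frac{1}{8454} = - \frac{8666}{81} + \frac{65}{4227} = - \frac{12208639}{114129} \approx -106.97$)
$- \frac{19116}{F} + \frac{42297}{B} = - \frac{19116}{- \frac{12208639}{114129}} + \frac{42297}{8792} = \left(-19116\right) \left(- \frac{114129}{12208639}\right) + 42297 \cdot \frac{1}{8792} = \frac{2181689964}{12208639} + \frac{42297}{8792} = \frac{19697806967271}{107338354088}$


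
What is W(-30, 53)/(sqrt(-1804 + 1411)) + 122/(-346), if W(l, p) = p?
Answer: -61/173 - 53*I*sqrt(393)/393 ≈ -0.3526 - 2.6735*I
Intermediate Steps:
W(-30, 53)/(sqrt(-1804 + 1411)) + 122/(-346) = 53/(sqrt(-1804 + 1411)) + 122/(-346) = 53/(sqrt(-393)) + 122*(-1/346) = 53/((I*sqrt(393))) - 61/173 = 53*(-I*sqrt(393)/393) - 61/173 = -53*I*sqrt(393)/393 - 61/173 = -61/173 - 53*I*sqrt(393)/393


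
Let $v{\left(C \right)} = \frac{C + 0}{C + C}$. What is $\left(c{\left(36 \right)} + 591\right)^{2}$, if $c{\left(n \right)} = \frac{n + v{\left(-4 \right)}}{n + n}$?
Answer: $\frac{7255121329}{20736} \approx 3.4988 \cdot 10^{5}$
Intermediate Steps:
$v{\left(C \right)} = \frac{1}{2}$ ($v{\left(C \right)} = \frac{C}{2 C} = C \frac{1}{2 C} = \frac{1}{2}$)
$c{\left(n \right)} = \frac{\frac{1}{2} + n}{2 n}$ ($c{\left(n \right)} = \frac{n + \frac{1}{2}}{n + n} = \frac{\frac{1}{2} + n}{2 n}$)
$\left(c{\left(36 \right)} + 591\right)^{2} = \left(\frac{1 + 2 \cdot 36}{4 \cdot 36} + 591\right)^{2} = \left(\frac{1}{4} \cdot \frac{1}{36} \left(1 + 72\right) + 591\right)^{2} = \left(\frac{1}{4} \cdot \frac{1}{36} \cdot 73 + 591\right)^{2} = \left(\frac{73}{144} + 591\right)^{2} = \left(\frac{85177}{144}\right)^{2} = \frac{7255121329}{20736}$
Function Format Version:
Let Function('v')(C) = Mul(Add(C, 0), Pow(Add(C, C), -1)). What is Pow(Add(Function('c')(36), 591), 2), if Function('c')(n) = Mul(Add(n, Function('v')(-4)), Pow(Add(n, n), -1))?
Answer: Rational(7255121329, 20736) ≈ 3.4988e+5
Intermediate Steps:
Function('v')(C) = Rational(1, 2) (Function('v')(C) = Mul(C, Pow(Mul(2, C), -1)) = Mul(C, Mul(Rational(1, 2), Pow(C, -1))) = Rational(1, 2))
Function('c')(n) = Mul(Rational(1, 2), Pow(n, -1), Add(Rational(1, 2), n)) (Function('c')(n) = Mul(Add(n, Rational(1, 2)), Pow(Add(n, n), -1)) = Mul(Add(Rational(1, 2), n), Pow(Mul(2, n), -1)) = Mul(Add(Rational(1, 2), n), Mul(Rational(1, 2), Pow(n, -1))) = Mul(Rational(1, 2), Pow(n, -1), Add(Rational(1, 2), n)))
Pow(Add(Function('c')(36), 591), 2) = Pow(Add(Mul(Rational(1, 4), Pow(36, -1), Add(1, Mul(2, 36))), 591), 2) = Pow(Add(Mul(Rational(1, 4), Rational(1, 36), Add(1, 72)), 591), 2) = Pow(Add(Mul(Rational(1, 4), Rational(1, 36), 73), 591), 2) = Pow(Add(Rational(73, 144), 591), 2) = Pow(Rational(85177, 144), 2) = Rational(7255121329, 20736)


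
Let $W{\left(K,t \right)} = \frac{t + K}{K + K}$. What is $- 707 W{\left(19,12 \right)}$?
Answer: $- \frac{21917}{38} \approx -576.76$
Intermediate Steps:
$W{\left(K,t \right)} = \frac{K + t}{2 K}$
$- 707 W{\left(19,12 \right)} = - 707 \frac{19 + 12}{2 \cdot 19} = - 707 \cdot \frac{1}{2} \cdot \frac{1}{19} \cdot 31 = \left(-707\right) \frac{31}{38} = - \frac{21917}{38}$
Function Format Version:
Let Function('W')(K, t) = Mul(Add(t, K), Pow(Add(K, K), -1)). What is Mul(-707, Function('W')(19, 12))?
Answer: Rational(-21917, 38) ≈ -576.76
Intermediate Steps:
Function('W')(K, t) = Mul(Rational(1, 2), Pow(K, -1), Add(K, t)) (Function('W')(K, t) = Mul(Add(K, t), Pow(Mul(2, K), -1)) = Mul(Add(K, t), Mul(Rational(1, 2), Pow(K, -1))) = Mul(Rational(1, 2), Pow(K, -1), Add(K, t)))
Mul(-707, Function('W')(19, 12)) = Mul(-707, Mul(Rational(1, 2), Pow(19, -1), Add(19, 12))) = Mul(-707, Mul(Rational(1, 2), Rational(1, 19), 31)) = Mul(-707, Rational(31, 38)) = Rational(-21917, 38)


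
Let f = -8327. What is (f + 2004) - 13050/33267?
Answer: -70120097/11089 ≈ -6323.4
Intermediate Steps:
(f + 2004) - 13050/33267 = (-8327 + 2004) - 13050/33267 = -6323 - 13050*1/33267 = -6323 - 4350/11089 = -70120097/11089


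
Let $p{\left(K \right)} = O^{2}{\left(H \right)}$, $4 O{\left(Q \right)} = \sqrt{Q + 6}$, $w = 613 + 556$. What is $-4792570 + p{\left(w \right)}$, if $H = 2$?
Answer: $- \frac{9585139}{2} \approx -4.7926 \cdot 10^{6}$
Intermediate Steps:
$w = 1169$
$O{\left(Q \right)} = \frac{\sqrt{6 + Q}}{4}$ ($O{\left(Q \right)} = \frac{\sqrt{Q + 6}}{4} = \frac{\sqrt{6 + Q}}{4}$)
$p{\left(K \right)} = \frac{1}{2}$ ($p{\left(K \right)} = \left(\frac{\sqrt{6 + 2}}{4}\right)^{2} = \left(\frac{\sqrt{8}}{4}\right)^{2} = \left(\frac{2 \sqrt{2}}{4}\right)^{2} = \left(\frac{\sqrt{2}}{2}\right)^{2} = \frac{1}{2}$)
$-4792570 + p{\left(w \right)} = -4792570 + \frac{1}{2} = - \frac{9585139}{2}$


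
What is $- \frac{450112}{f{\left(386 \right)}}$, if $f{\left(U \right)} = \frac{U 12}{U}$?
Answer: $- \frac{112528}{3} \approx -37509.0$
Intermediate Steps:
$f{\left(U \right)} = 12$ ($f{\left(U \right)} = \frac{12 U}{U} = 12$)
$- \frac{450112}{f{\left(386 \right)}} = - \frac{450112}{12} = \left(-450112\right) \frac{1}{12} = - \frac{112528}{3}$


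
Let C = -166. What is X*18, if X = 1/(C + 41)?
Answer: -18/125 ≈ -0.14400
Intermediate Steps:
X = -1/125 (X = 1/(-166 + 41) = 1/(-125) = -1/125 ≈ -0.0080000)
X*18 = -1/125*18 = -18/125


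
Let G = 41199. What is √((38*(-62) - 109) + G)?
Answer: √38734 ≈ 196.81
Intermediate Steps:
√((38*(-62) - 109) + G) = √((38*(-62) - 109) + 41199) = √((-2356 - 109) + 41199) = √(-2465 + 41199) = √38734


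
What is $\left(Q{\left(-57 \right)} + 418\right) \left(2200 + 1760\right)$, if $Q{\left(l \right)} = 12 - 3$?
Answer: $1690920$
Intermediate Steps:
$Q{\left(l \right)} = 9$
$\left(Q{\left(-57 \right)} + 418\right) \left(2200 + 1760\right) = \left(9 + 418\right) \left(2200 + 1760\right) = 427 \cdot 3960 = 1690920$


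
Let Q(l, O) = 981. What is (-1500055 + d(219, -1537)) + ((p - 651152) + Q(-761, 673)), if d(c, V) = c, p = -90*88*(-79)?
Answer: -1524327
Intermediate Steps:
p = 625680 (p = -7920*(-79) = 625680)
(-1500055 + d(219, -1537)) + ((p - 651152) + Q(-761, 673)) = (-1500055 + 219) + ((625680 - 651152) + 981) = -1499836 + (-25472 + 981) = -1499836 - 24491 = -1524327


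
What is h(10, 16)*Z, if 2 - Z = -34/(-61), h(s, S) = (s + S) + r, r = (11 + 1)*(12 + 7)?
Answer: 22352/61 ≈ 366.43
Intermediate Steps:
r = 228 (r = 12*19 = 228)
h(s, S) = 228 + S + s (h(s, S) = (s + S) + 228 = (S + s) + 228 = 228 + S + s)
Z = 88/61 (Z = 2 - (-34)/(-61) = 2 - (-34)*(-1)/61 = 2 - 1*34/61 = 2 - 34/61 = 88/61 ≈ 1.4426)
h(10, 16)*Z = (228 + 16 + 10)*(88/61) = 254*(88/61) = 22352/61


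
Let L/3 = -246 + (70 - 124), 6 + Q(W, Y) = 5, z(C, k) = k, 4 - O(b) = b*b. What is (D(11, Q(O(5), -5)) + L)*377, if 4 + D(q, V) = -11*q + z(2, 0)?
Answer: -386425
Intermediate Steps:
O(b) = 4 - b² (O(b) = 4 - b*b = 4 - b²)
Q(W, Y) = -1 (Q(W, Y) = -6 + 5 = -1)
D(q, V) = -4 - 11*q (D(q, V) = -4 + (-11*q + 0) = -4 - 11*q)
L = -900 (L = 3*(-246 + (70 - 124)) = 3*(-246 - 54) = 3*(-300) = -900)
(D(11, Q(O(5), -5)) + L)*377 = ((-4 - 11*11) - 900)*377 = ((-4 - 121) - 900)*377 = (-125 - 900)*377 = -1025*377 = -386425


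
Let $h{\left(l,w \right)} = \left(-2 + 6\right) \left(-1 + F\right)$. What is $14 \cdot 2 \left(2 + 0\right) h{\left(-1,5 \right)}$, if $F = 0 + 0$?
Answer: $-224$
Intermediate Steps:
$F = 0$
$h{\left(l,w \right)} = -4$ ($h{\left(l,w \right)} = \left(-2 + 6\right) \left(-1 + 0\right) = 4 \left(-1\right) = -4$)
$14 \cdot 2 \left(2 + 0\right) h{\left(-1,5 \right)} = 14 \cdot 2 \left(2 + 0\right) \left(-4\right) = 14 \cdot 2 \cdot 2 \left(-4\right) = 14 \cdot 4 \left(-4\right) = 56 \left(-4\right) = -224$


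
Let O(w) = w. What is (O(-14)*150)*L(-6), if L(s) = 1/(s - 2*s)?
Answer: -350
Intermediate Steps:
L(s) = -1/s (L(s) = 1/(-s) = -1/s)
(O(-14)*150)*L(-6) = (-14*150)*(-1/(-6)) = -(-2100)*(-1)/6 = -2100*⅙ = -350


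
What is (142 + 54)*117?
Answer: 22932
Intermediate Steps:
(142 + 54)*117 = 196*117 = 22932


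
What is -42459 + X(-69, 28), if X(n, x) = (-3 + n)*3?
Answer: -42675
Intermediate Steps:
X(n, x) = -9 + 3*n
-42459 + X(-69, 28) = -42459 + (-9 + 3*(-69)) = -42459 + (-9 - 207) = -42459 - 216 = -42675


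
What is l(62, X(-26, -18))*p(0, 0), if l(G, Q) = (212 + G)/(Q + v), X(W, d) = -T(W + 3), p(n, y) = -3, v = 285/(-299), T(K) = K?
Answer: -122889/3296 ≈ -37.284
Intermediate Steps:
v = -285/299 (v = 285*(-1/299) = -285/299 ≈ -0.95318)
X(W, d) = -3 - W (X(W, d) = -(W + 3) = -(3 + W) = -3 - W)
l(G, Q) = (212 + G)/(-285/299 + Q) (l(G, Q) = (212 + G)/(Q - 285/299) = (212 + G)/(-285/299 + Q))
l(62, X(-26, -18))*p(0, 0) = (299*(212 + 62)/(-285 + 299*(-3 - 1*(-26))))*(-3) = (299*274/(-285 + 299*(-3 + 26)))*(-3) = (299*274/(-285 + 299*23))*(-3) = (299*274/(-285 + 6877))*(-3) = (299*274/6592)*(-3) = (299*(1/6592)*274)*(-3) = (40963/3296)*(-3) = -122889/3296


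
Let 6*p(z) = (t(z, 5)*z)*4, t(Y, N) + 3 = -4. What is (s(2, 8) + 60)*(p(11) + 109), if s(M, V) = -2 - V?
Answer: 8650/3 ≈ 2883.3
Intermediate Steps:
t(Y, N) = -7 (t(Y, N) = -3 - 4 = -7)
p(z) = -14*z/3 (p(z) = (-7*z*4)/6 = (-28*z)/6 = -14*z/3)
(s(2, 8) + 60)*(p(11) + 109) = ((-2 - 1*8) + 60)*(-14/3*11 + 109) = ((-2 - 8) + 60)*(-154/3 + 109) = (-10 + 60)*(173/3) = 50*(173/3) = 8650/3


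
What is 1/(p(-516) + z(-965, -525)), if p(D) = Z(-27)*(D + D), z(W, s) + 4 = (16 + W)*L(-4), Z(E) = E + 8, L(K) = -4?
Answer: 1/23400 ≈ 4.2735e-5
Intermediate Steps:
Z(E) = 8 + E
z(W, s) = -68 - 4*W (z(W, s) = -4 + (16 + W)*(-4) = -4 + (-64 - 4*W) = -68 - 4*W)
p(D) = -38*D (p(D) = (8 - 27)*(D + D) = -38*D)
1/(p(-516) + z(-965, -525)) = 1/(-38*(-516) + (-68 - 4*(-965))) = 1/(19608 + (-68 + 3860)) = 1/(19608 + 3792) = 1/23400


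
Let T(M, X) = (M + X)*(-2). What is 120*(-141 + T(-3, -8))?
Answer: -14280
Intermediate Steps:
T(M, X) = -2*M - 2*X
120*(-141 + T(-3, -8)) = 120*(-141 + (-2*(-3) - 2*(-8))) = 120*(-141 + (6 + 16)) = 120*(-141 + 22) = 120*(-119) = -14280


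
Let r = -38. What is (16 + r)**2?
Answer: 484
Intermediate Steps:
(16 + r)**2 = (16 - 38)**2 = (-22)**2 = 484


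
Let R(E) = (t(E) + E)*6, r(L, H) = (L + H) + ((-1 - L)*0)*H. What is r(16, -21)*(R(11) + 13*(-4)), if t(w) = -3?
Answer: 20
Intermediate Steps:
r(L, H) = H + L (r(L, H) = (H + L) + 0*H = (H + L) + 0 = H + L)
R(E) = -18 + 6*E (R(E) = (-3 + E)*6 = -18 + 6*E)
r(16, -21)*(R(11) + 13*(-4)) = (-21 + 16)*((-18 + 6*11) + 13*(-4)) = -5*((-18 + 66) - 52) = -5*(48 - 52) = -5*(-4) = 20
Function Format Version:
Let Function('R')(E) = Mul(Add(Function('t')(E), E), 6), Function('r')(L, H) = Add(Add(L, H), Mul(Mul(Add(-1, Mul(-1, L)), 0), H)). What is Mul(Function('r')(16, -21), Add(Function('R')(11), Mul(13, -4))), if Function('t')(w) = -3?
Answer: 20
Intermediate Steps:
Function('r')(L, H) = Add(H, L) (Function('r')(L, H) = Add(Add(H, L), Mul(0, H)) = Add(Add(H, L), 0) = Add(H, L))
Function('R')(E) = Add(-18, Mul(6, E)) (Function('R')(E) = Mul(Add(-3, E), 6) = Add(-18, Mul(6, E)))
Mul(Function('r')(16, -21), Add(Function('R')(11), Mul(13, -4))) = Mul(Add(-21, 16), Add(Add(-18, Mul(6, 11)), Mul(13, -4))) = Mul(-5, Add(Add(-18, 66), -52)) = Mul(-5, Add(48, -52)) = Mul(-5, -4) = 20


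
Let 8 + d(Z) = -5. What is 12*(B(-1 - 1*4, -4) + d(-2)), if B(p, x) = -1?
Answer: -168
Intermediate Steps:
d(Z) = -13 (d(Z) = -8 - 5 = -13)
12*(B(-1 - 1*4, -4) + d(-2)) = 12*(-1 - 13) = 12*(-14) = -168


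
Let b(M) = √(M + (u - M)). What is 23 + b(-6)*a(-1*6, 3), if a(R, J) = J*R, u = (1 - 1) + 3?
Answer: 23 - 18*√3 ≈ -8.1769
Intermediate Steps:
u = 3 (u = 0 + 3 = 3)
b(M) = √3 (b(M) = √(M + (3 - M)) = √3)
23 + b(-6)*a(-1*6, 3) = 23 + √3*(3*(-1*6)) = 23 + √3*(3*(-6)) = 23 + √3*(-18) = 23 - 18*√3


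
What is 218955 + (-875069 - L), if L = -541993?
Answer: -114121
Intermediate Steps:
218955 + (-875069 - L) = 218955 + (-875069 - 1*(-541993)) = 218955 + (-875069 + 541993) = 218955 - 333076 = -114121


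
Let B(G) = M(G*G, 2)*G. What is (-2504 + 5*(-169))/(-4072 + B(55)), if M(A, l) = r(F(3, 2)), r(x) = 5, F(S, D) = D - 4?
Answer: 3349/3797 ≈ 0.88201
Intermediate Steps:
F(S, D) = -4 + D
M(A, l) = 5
B(G) = 5*G
(-2504 + 5*(-169))/(-4072 + B(55)) = (-2504 + 5*(-169))/(-4072 + 5*55) = (-2504 - 845)/(-4072 + 275) = -3349/(-3797) = -3349*(-1/3797) = 3349/3797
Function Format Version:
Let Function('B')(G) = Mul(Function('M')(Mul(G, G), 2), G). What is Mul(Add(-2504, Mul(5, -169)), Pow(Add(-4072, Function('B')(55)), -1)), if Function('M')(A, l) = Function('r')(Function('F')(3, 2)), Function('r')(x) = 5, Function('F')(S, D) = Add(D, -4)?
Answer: Rational(3349, 3797) ≈ 0.88201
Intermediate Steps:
Function('F')(S, D) = Add(-4, D)
Function('M')(A, l) = 5
Function('B')(G) = Mul(5, G)
Mul(Add(-2504, Mul(5, -169)), Pow(Add(-4072, Function('B')(55)), -1)) = Mul(Add(-2504, Mul(5, -169)), Pow(Add(-4072, Mul(5, 55)), -1)) = Mul(Add(-2504, -845), Pow(Add(-4072, 275), -1)) = Mul(-3349, Pow(-3797, -1)) = Mul(-3349, Rational(-1, 3797)) = Rational(3349, 3797)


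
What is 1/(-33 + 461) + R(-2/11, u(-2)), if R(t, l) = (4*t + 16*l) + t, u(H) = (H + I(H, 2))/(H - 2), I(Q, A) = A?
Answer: -4269/4708 ≈ -0.90675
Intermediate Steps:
u(H) = (2 + H)/(-2 + H) (u(H) = (H + 2)/(H - 2) = (2 + H)/(-2 + H))
R(t, l) = 5*t + 16*l
1/(-33 + 461) + R(-2/11, u(-2)) = 1/(-33 + 461) + (5*(-2/11) + 16*((2 - 2)/(-2 - 2))) = 1/428 + (5*(-2*1/11) + 16*(0/(-4))) = 1/428 + (5*(-2/11) + 16*(-1/4*0)) = 1/428 + (-10/11 + 16*0) = 1/428 + (-10/11 + 0) = 1/428 - 10/11 = -4269/4708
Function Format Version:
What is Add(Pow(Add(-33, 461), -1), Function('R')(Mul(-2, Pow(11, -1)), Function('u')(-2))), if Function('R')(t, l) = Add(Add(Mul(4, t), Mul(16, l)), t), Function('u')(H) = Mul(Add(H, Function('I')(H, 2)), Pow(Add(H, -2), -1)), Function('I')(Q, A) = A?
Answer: Rational(-4269, 4708) ≈ -0.90675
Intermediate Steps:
Function('u')(H) = Mul(Pow(Add(-2, H), -1), Add(2, H)) (Function('u')(H) = Mul(Add(H, 2), Pow(Add(H, -2), -1)) = Mul(Add(2, H), Pow(Add(-2, H), -1)) = Mul(Pow(Add(-2, H), -1), Add(2, H)))
Function('R')(t, l) = Add(Mul(5, t), Mul(16, l))
Add(Pow(Add(-33, 461), -1), Function('R')(Mul(-2, Pow(11, -1)), Function('u')(-2))) = Add(Pow(Add(-33, 461), -1), Add(Mul(5, Mul(-2, Pow(11, -1))), Mul(16, Mul(Pow(Add(-2, -2), -1), Add(2, -2))))) = Add(Pow(428, -1), Add(Mul(5, Mul(-2, Rational(1, 11))), Mul(16, Mul(Pow(-4, -1), 0)))) = Add(Rational(1, 428), Add(Mul(5, Rational(-2, 11)), Mul(16, Mul(Rational(-1, 4), 0)))) = Add(Rational(1, 428), Add(Rational(-10, 11), Mul(16, 0))) = Add(Rational(1, 428), Add(Rational(-10, 11), 0)) = Add(Rational(1, 428), Rational(-10, 11)) = Rational(-4269, 4708)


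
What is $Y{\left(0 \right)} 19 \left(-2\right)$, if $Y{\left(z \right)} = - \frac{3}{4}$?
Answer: $\frac{57}{2} \approx 28.5$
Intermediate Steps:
$Y{\left(z \right)} = - \frac{3}{4}$ ($Y{\left(z \right)} = \left(-3\right) \frac{1}{4} = - \frac{3}{4}$)
$Y{\left(0 \right)} 19 \left(-2\right) = \left(- \frac{3}{4}\right) 19 \left(-2\right) = \left(- \frac{57}{4}\right) \left(-2\right) = \frac{57}{2}$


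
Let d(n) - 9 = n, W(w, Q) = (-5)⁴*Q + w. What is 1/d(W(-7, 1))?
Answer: 1/627 ≈ 0.0015949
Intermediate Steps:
W(w, Q) = w + 625*Q (W(w, Q) = 625*Q + w = w + 625*Q)
d(n) = 9 + n
1/d(W(-7, 1)) = 1/(9 + (-7 + 625*1)) = 1/(9 + (-7 + 625)) = 1/(9 + 618) = 1/627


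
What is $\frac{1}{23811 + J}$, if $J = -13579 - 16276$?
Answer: $- \frac{1}{6044} \approx -0.00016545$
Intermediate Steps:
$J = -29855$
$\frac{1}{23811 + J} = \frac{1}{23811 - 29855} = \frac{1}{-6044} = - \frac{1}{6044}$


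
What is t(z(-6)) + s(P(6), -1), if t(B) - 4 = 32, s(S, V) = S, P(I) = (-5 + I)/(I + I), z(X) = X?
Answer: 433/12 ≈ 36.083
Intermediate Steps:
P(I) = (-5 + I)/(2*I) (P(I) = (-5 + I)/((2*I)) = (-5 + I)*(1/(2*I)) = (-5 + I)/(2*I))
t(B) = 36 (t(B) = 4 + 32 = 36)
t(z(-6)) + s(P(6), -1) = 36 + (1/2)*(-5 + 6)/6 = 36 + (1/2)*(1/6)*1 = 36 + 1/12 = 433/12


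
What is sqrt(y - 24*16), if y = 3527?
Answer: sqrt(3143) ≈ 56.062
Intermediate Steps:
sqrt(y - 24*16) = sqrt(3527 - 24*16) = sqrt(3527 - 384) = sqrt(3143)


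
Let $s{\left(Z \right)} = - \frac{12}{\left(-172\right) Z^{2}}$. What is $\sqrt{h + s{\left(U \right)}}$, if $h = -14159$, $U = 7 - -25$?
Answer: $\frac{i \sqrt{26808310655}}{1376} \approx 118.99 i$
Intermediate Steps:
$U = 32$ ($U = 7 + 25 = 32$)
$s{\left(Z \right)} = \frac{3}{43 Z^{2}}$ ($s{\left(Z \right)} = - 12 \left(- \frac{1}{172 Z^{2}}\right) = \frac{3}{43 Z^{2}}$)
$\sqrt{h + s{\left(U \right)}} = \sqrt{-14159 + \frac{3}{43 \cdot 1024}} = \sqrt{-14159 + \frac{3}{43} \cdot \frac{1}{1024}} = \sqrt{-14159 + \frac{3}{44032}} = \sqrt{- \frac{623449085}{44032}} = \frac{i \sqrt{26808310655}}{1376}$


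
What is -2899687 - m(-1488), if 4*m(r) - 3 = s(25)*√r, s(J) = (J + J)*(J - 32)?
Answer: -11598751/4 + 350*I*√93 ≈ -2.8997e+6 + 3375.3*I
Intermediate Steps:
s(J) = 2*J*(-32 + J) (s(J) = (2*J)*(-32 + J) = 2*J*(-32 + J))
m(r) = ¾ - 175*√r/2 (m(r) = ¾ + ((2*25*(-32 + 25))*√r)/4 = ¾ + ((2*25*(-7))*√r)/4 = ¾ + (-350*√r)/4 = ¾ - 175*√r/2)
-2899687 - m(-1488) = -2899687 - (¾ - 350*I*√93) = -2899687 + (-¾ + 350*I*√93) = -11598751/4 + 350*I*√93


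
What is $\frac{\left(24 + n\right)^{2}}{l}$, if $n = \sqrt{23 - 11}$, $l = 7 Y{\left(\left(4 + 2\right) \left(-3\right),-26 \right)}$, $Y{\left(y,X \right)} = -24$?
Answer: $- \frac{\left(12 + \sqrt{3}\right)^{2}}{42} \approx -4.4897$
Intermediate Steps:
$l = -168$ ($l = 7 \left(-24\right) = -168$)
$n = 2 \sqrt{3}$ ($n = \sqrt{12} = 2 \sqrt{3} \approx 3.4641$)
$\frac{\left(24 + n\right)^{2}}{l} = \frac{\left(24 + 2 \sqrt{3}\right)^{2}}{-168} = \left(24 + 2 \sqrt{3}\right)^{2} \left(- \frac{1}{168}\right) = - \frac{\left(24 + 2 \sqrt{3}\right)^{2}}{168}$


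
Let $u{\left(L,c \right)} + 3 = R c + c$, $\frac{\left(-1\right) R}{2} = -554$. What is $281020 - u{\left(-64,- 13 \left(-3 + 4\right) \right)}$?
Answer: $295440$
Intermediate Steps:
$R = 1108$ ($R = \left(-2\right) \left(-554\right) = 1108$)
$u{\left(L,c \right)} = -3 + 1109 c$ ($u{\left(L,c \right)} = -3 + \left(1108 c + c\right) = -3 + 1109 c$)
$281020 - u{\left(-64,- 13 \left(-3 + 4\right) \right)} = 281020 - \left(-3 + 1109 \left(- 13 \left(-3 + 4\right)\right)\right) = 281020 - \left(-3 + 1109 \left(\left(-13\right) 1\right)\right) = 281020 - \left(-3 + 1109 \left(-13\right)\right) = 281020 - \left(-3 - 14417\right) = 281020 - -14420 = 281020 + 14420 = 295440$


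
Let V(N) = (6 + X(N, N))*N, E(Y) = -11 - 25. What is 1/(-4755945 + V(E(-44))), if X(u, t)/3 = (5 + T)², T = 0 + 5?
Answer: -1/4766961 ≈ -2.0978e-7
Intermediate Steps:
T = 5
E(Y) = -36
X(u, t) = 300 (X(u, t) = 3*(5 + 5)² = 3*10² = 3*100 = 300)
V(N) = 306*N (V(N) = (6 + 300)*N = 306*N)
1/(-4755945 + V(E(-44))) = 1/(-4755945 + 306*(-36)) = 1/(-4755945 - 11016) = 1/(-4766961) = -1/4766961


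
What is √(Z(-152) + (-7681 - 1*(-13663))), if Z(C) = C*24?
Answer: √2334 ≈ 48.311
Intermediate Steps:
Z(C) = 24*C
√(Z(-152) + (-7681 - 1*(-13663))) = √(24*(-152) + (-7681 - 1*(-13663))) = √(-3648 + (-7681 + 13663)) = √(-3648 + 5982) = √2334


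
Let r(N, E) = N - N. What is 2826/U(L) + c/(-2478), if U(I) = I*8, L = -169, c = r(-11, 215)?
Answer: -1413/676 ≈ -2.0902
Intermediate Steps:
r(N, E) = 0
c = 0
U(I) = 8*I
2826/U(L) + c/(-2478) = 2826/((8*(-169))) + 0/(-2478) = 2826/(-1352) + 0*(-1/2478) = 2826*(-1/1352) + 0 = -1413/676 + 0 = -1413/676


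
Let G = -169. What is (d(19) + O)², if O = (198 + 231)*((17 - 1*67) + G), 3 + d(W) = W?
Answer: 8823784225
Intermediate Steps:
d(W) = -3 + W
O = -93951 (O = (198 + 231)*((17 - 1*67) - 169) = 429*((17 - 67) - 169) = 429*(-50 - 169) = 429*(-219) = -93951)
(d(19) + O)² = ((-3 + 19) - 93951)² = (16 - 93951)² = (-93935)² = 8823784225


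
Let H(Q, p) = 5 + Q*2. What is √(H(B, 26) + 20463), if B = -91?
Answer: 21*√46 ≈ 142.43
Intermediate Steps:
H(Q, p) = 5 + 2*Q
√(H(B, 26) + 20463) = √((5 + 2*(-91)) + 20463) = √((5 - 182) + 20463) = √(-177 + 20463) = √20286 = 21*√46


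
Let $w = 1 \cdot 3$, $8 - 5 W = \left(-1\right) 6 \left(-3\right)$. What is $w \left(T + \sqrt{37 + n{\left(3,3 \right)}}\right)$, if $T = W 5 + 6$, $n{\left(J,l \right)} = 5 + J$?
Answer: $-12 + 9 \sqrt{5} \approx 8.1246$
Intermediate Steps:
$W = -2$ ($W = \frac{8}{5} - \frac{\left(-1\right) 6 \left(-3\right)}{5} = \frac{8}{5} - \frac{\left(-6\right) \left(-3\right)}{5} = \frac{8}{5} - \frac{18}{5} = -2$)
$T = -4$ ($T = \left(-2\right) 5 + 6 = -10 + 6 = -4$)
$w = 3$
$w \left(T + \sqrt{37 + n{\left(3,3 \right)}}\right) = 3 \left(-4 + \sqrt{37 + \left(5 + 3\right)}\right) = 3 \left(-4 + \sqrt{37 + 8}\right) = 3 \left(-4 + \sqrt{45}\right) = 3 \left(-4 + 3 \sqrt{5}\right) = -12 + 9 \sqrt{5}$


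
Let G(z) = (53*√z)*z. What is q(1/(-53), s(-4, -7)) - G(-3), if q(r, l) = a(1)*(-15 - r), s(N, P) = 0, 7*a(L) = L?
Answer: -794/371 + 159*I*√3 ≈ -2.1402 + 275.4*I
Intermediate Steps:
a(L) = L/7
q(r, l) = -15/7 - r/7 (q(r, l) = ((⅐)*1)*(-15 - r) = (-15 - r)/7 = -15/7 - r/7)
G(z) = 53*z^(3/2)
q(1/(-53), s(-4, -7)) - G(-3) = (-15/7 - ⅐/(-53)) - 53*(-3)^(3/2) = (-15/7 - ⅐*(-1/53)) - 53*(-3*I*√3) = (-15/7 + 1/371) - (-159)*I*√3 = -794/371 + 159*I*√3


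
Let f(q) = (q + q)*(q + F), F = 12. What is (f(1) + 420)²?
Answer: 198916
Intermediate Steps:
f(q) = 2*q*(12 + q) (f(q) = (q + q)*(q + 12) = (2*q)*(12 + q) = 2*q*(12 + q))
(f(1) + 420)² = (2*1*(12 + 1) + 420)² = (2*1*13 + 420)² = (26 + 420)² = 446² = 198916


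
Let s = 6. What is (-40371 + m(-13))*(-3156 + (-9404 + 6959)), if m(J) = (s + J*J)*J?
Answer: 238860246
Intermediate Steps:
m(J) = J*(6 + J²) (m(J) = (6 + J*J)*J = (6 + J²)*J = J*(6 + J²))
(-40371 + m(-13))*(-3156 + (-9404 + 6959)) = (-40371 - 13*(6 + (-13)²))*(-3156 + (-9404 + 6959)) = (-40371 - 13*(6 + 169))*(-3156 - 2445) = (-40371 - 13*175)*(-5601) = (-40371 - 2275)*(-5601) = -42646*(-5601) = 238860246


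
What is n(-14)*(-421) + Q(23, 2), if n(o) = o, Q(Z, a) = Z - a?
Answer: 5915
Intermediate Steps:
n(-14)*(-421) + Q(23, 2) = -14*(-421) + (23 - 1*2) = 5894 + (23 - 2) = 5894 + 21 = 5915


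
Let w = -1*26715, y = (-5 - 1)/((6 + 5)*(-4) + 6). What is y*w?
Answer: -80145/19 ≈ -4218.2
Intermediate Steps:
y = 3/19 (y = -6/(11*(-4) + 6) = -6/(-44 + 6) = -6/(-38) = -6*(-1/38) = 3/19 ≈ 0.15789)
w = -26715
y*w = (3/19)*(-26715) = -80145/19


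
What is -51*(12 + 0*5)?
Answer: -612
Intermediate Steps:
-51*(12 + 0*5) = -51*(12 + 0) = -51*12 = -612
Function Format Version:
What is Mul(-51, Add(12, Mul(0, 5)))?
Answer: -612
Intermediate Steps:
Mul(-51, Add(12, Mul(0, 5))) = Mul(-51, Add(12, 0)) = Mul(-51, 12) = -612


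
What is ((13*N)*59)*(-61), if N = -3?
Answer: 140361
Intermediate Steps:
((13*N)*59)*(-61) = ((13*(-3))*59)*(-61) = -39*59*(-61) = -2301*(-61) = 140361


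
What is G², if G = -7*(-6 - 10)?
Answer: 12544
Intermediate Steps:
G = 112 (G = -7*(-16) = 112)
G² = 112² = 12544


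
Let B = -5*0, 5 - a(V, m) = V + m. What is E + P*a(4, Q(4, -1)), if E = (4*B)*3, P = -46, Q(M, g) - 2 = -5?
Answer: -184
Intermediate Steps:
Q(M, g) = -3 (Q(M, g) = 2 - 5 = -3)
a(V, m) = 5 - V - m (a(V, m) = 5 - (V + m) = 5 + (-V - m) = 5 - V - m)
B = 0
E = 0 (E = (4*0)*3 = 0*3 = 0)
E + P*a(4, Q(4, -1)) = 0 - 46*(5 - 1*4 - 1*(-3)) = 0 - 46*(5 - 4 + 3) = 0 - 46*4 = 0 - 184 = -184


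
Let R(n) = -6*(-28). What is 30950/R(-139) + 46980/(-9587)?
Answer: 144412505/805308 ≈ 179.33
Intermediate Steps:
R(n) = 168
30950/R(-139) + 46980/(-9587) = 30950/168 + 46980/(-9587) = 30950*(1/168) + 46980*(-1/9587) = 15475/84 - 46980/9587 = 144412505/805308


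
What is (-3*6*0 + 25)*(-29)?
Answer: -725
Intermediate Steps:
(-3*6*0 + 25)*(-29) = (-18*0 + 25)*(-29) = (0 + 25)*(-29) = 25*(-29) = -725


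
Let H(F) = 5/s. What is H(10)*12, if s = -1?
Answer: -60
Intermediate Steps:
H(F) = -5 (H(F) = 5/(-1) = -1*5 = -5)
H(10)*12 = -5*12 = -60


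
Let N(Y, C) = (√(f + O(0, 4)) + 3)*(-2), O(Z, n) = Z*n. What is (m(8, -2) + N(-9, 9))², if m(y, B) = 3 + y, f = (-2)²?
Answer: 1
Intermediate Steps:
f = 4
N(Y, C) = -10 (N(Y, C) = (√(4 + 0*4) + 3)*(-2) = (√(4 + 0) + 3)*(-2) = (√4 + 3)*(-2) = (2 + 3)*(-2) = 5*(-2) = -10)
(m(8, -2) + N(-9, 9))² = ((3 + 8) - 10)² = (11 - 10)² = 1² = 1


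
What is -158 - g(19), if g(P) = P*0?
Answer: -158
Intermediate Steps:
g(P) = 0
-158 - g(19) = -158 - 1*0 = -158 + 0 = -158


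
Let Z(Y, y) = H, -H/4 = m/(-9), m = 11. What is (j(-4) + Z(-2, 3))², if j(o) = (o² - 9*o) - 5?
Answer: 218089/81 ≈ 2692.5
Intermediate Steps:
H = 44/9 (H = -44/(-9) = -44*(-1)/9 = -4*(-11/9) = 44/9 ≈ 4.8889)
j(o) = -5 + o² - 9*o
Z(Y, y) = 44/9
(j(-4) + Z(-2, 3))² = ((-5 + (-4)² - 9*(-4)) + 44/9)² = ((-5 + 16 + 36) + 44/9)² = (47 + 44/9)² = (467/9)² = 218089/81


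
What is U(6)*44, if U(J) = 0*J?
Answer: 0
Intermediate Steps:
U(J) = 0
U(6)*44 = 0*44 = 0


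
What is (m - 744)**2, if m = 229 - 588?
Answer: 1216609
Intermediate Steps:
m = -359
(m - 744)**2 = (-359 - 744)**2 = (-1103)**2 = 1216609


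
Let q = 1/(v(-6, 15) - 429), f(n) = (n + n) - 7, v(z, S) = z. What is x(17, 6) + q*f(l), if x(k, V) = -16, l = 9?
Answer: -6971/435 ≈ -16.025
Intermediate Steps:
f(n) = -7 + 2*n (f(n) = 2*n - 7 = -7 + 2*n)
q = -1/435 (q = 1/(-6 - 429) = 1/(-435) = -1/435 ≈ -0.0022989)
x(17, 6) + q*f(l) = -16 - (-7 + 2*9)/435 = -16 - (-7 + 18)/435 = -16 - 1/435*11 = -16 - 11/435 = -6971/435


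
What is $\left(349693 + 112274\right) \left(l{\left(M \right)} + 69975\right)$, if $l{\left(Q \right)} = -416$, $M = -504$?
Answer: $32133962553$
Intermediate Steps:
$\left(349693 + 112274\right) \left(l{\left(M \right)} + 69975\right) = \left(349693 + 112274\right) \left(-416 + 69975\right) = 461967 \cdot 69559 = 32133962553$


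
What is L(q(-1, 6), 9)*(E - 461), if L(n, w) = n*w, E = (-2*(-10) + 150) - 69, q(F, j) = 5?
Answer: -16200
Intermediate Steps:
E = 101 (E = (20 + 150) - 69 = 170 - 69 = 101)
L(q(-1, 6), 9)*(E - 461) = (5*9)*(101 - 461) = 45*(-360) = -16200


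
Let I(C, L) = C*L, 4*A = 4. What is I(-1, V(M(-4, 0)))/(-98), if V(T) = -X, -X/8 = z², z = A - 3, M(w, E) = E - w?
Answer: 16/49 ≈ 0.32653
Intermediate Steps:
A = 1 (A = (¼)*4 = 1)
z = -2 (z = 1 - 3 = -2)
X = -32 (X = -8*(-2)² = -8*4 = -32)
V(T) = 32 (V(T) = -1*(-32) = 32)
I(-1, V(M(-4, 0)))/(-98) = -1*32/(-98) = -32*(-1/98) = 16/49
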